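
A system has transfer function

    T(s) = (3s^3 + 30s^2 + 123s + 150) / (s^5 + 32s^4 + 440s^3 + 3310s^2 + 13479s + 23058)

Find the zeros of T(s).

Set the numerator to zero: 3s^3 + 30s^2 + 123s + 150 = 0, i.e. 3·(s^3 + 10s^2 + 41s + 50) = 0.
Factoring: (s + 2)(s^2 + 8s + 25) = 0.

s = -2, -4 + 3j, -4 - 3j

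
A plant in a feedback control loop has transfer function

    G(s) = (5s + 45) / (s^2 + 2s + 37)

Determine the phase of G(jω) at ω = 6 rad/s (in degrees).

At s = j6: numerator = 45 + j30, denominator = 1 + j12.
∠G = ∠num − ∠den = 33.690° − (85.236°) = -51.55°.

∠G(j6) ≈ -51.55°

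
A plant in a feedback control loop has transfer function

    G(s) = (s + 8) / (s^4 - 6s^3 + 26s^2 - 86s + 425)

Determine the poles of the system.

s = 4 ± 3j, -1 ± 4j

The poles are the roots of the denominator s^4 - 6s^3 + 26s^2 - 86s + 425 = 0.
No real roots exist; factor into two real quadratics: (s^2 - 8s + 25)(s^2 + 2s + 17) = 0.
Each quadratic gives a conjugate pair via the quadratic formula.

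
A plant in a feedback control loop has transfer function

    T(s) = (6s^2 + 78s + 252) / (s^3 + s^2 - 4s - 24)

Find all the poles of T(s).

s = -2 ± 2j, 3

The poles are the roots of the denominator s^3 + s^2 - 4s - 24 = 0.
Trying s = 3: the polynomial evaluates to 0, so (s - 3) is a factor.
Dividing out leaves s^2 + 4s + 8 = 0.
The quadratic formula then gives s = -2 ± 2j.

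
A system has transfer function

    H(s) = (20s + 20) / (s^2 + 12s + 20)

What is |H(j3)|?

Substitute s = j3: numerator = 20 + j60, denominator = 11 + j36.
|H(j3)| = |20 + j60| / |11 + j36| = 63.246 / 37.643 ≈ 1.680.

|H(j3)| ≈ 1.680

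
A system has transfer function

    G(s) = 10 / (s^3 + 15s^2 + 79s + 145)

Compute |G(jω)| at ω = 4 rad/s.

|G(j4)| ≈ 0.03713

Substitute s = j4: numerator = 10, denominator = -95 + j252.
|G(j4)| = |10| / |-95 + j252| = 10 / 269.31 ≈ 0.03713.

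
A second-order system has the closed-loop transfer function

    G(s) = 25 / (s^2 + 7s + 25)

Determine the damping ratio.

Compare the denominator to the standard form s^2 + 2ζωₙs + ωₙ².
ωₙ² = 25, so ωₙ = 5 rad/s.
2ζωₙ = 7, so ζ = 7/(2·5) = 0.7.
With ζ = 0.7 the response is underdamped.

ζ = 0.7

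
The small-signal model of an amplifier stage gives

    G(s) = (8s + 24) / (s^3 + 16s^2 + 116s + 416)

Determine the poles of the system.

The poles are the roots of the denominator s^3 + 16s^2 + 116s + 416 = 0.
Trying s = -8: the polynomial evaluates to 0, so (s + 8) is a factor.
Dividing out leaves s^2 + 8s + 52 = 0.
The quadratic formula then gives s = -4 ± 6j.

s = -4 ± 6j, -8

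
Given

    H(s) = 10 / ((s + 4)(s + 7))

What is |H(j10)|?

Substitute s = j10: numerator = 10, denominator = -72 + j110.
|H(j10)| = |10| / |-72 + j110| = 10 / 131.47 ≈ 0.07606.

|H(j10)| ≈ 0.07606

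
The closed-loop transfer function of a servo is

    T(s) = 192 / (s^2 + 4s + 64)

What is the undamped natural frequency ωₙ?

ωₙ = 8 rad/s

Compare the denominator to the standard form s^2 + 2ζωₙs + ωₙ².
ωₙ² = 64, so ωₙ = 8 rad/s.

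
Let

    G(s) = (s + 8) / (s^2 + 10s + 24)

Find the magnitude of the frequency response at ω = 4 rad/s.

|G(j4)| ≈ 0.2193

Substitute s = j4: numerator = 8 + j4, denominator = 8 + j40.
|G(j4)| = |8 + j4| / |8 + j40| = 8.9443 / 40.792 ≈ 0.2193.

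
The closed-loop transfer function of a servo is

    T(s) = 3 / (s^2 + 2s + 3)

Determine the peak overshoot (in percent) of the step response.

%OS ≈ 10.8%

Comparing s^2 + 2s + 3 to s^2 + 2ζωₙs + ωₙ²: ωₙ = √3 ≈ 1.732 rad/s and ζ = 2/(2·√3) ≈ 0.5774.
%OS = 100·exp(−πζ/√(1−ζ²)) = 100·exp(−π·0.5774/√(1−0.5774²)) ≈ 10.8%.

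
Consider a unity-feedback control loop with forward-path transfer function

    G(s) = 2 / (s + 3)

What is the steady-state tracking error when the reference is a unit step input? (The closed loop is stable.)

G(s) has no poles at the origin.
This is a Type 0 system. Kp = lim_{s→0} G(s) = 2/3.
e_ss = 1/(1 + Kp) = 1/(1 + 2/3) = 3/5 ≈ 0.6000.

e_ss = 0.6000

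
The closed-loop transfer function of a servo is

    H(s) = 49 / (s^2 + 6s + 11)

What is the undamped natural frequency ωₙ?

Compare the denominator to the standard form s^2 + 2ζωₙs + ωₙ².
ωₙ² = 11, so ωₙ = √11 ≈ 3.317 rad/s.

ωₙ ≈ 3.317 rad/s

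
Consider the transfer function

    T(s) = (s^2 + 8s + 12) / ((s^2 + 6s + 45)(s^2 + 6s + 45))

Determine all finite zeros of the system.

Set the numerator to zero: s^2 + 8s + 12 = 0.
Factoring: (s + 2)(s + 6) = 0.

s = -2, -6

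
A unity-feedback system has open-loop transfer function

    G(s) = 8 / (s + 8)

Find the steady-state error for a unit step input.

e_ss = 0.5000

G(s) has no poles at the origin.
This is a Type 0 system. Kp = lim_{s→0} G(s) = 8/8 = 1.
e_ss = 1/(1 + Kp) = 1/(1 + 1) = 1/2 ≈ 0.5000.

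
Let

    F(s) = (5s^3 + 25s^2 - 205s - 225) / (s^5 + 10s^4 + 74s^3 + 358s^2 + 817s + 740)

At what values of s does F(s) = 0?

s = -9, 5, -1

Set the numerator to zero: 5s^3 + 25s^2 - 205s - 225 = 0, i.e. 5·(s^3 + 5s^2 - 41s - 45) = 0.
Factoring: (s + 9)(s - 5)(s + 1) = 0.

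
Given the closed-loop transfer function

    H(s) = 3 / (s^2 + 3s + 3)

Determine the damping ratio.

Compare the denominator to the standard form s^2 + 2ζωₙs + ωₙ².
ωₙ² = 3, so ωₙ = √3 ≈ 1.732 rad/s.
2ζωₙ = 3, so ζ = 3/(2·√3) ≈ 0.8660.

ζ ≈ 0.8660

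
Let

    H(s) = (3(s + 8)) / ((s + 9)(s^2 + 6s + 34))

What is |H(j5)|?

|H(j5)| ≈ 0.08777

Substitute s = j5: numerator = 24 + j15, denominator = -69 + j315.
|H(j5)| = |24 + j15| / |-69 + j315| = 28.302 / 322.47 ≈ 0.08777.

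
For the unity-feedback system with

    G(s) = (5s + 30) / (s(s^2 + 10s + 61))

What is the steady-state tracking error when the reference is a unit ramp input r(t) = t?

e_ss = 2.033

G(s) has one pole at the origin.
This is a Type 1 system. Kv = lim_{s→0} s·G(s) = 30/61.
e_ss = 1/Kv = 1/(30/61) = 61/30 ≈ 2.033.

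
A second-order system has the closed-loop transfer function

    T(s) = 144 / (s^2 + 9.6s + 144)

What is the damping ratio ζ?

ζ = 0.4

Compare the denominator to the standard form s^2 + 2ζωₙs + ωₙ².
ωₙ² = 144, so ωₙ = 12 rad/s.
2ζωₙ = 9.6, so ζ = 9.6/(2·12) = 0.4.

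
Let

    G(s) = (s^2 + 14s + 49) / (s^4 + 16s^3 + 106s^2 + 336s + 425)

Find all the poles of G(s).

s = -4 ± j, -4 ± 3j

The poles are the roots of the denominator s^4 + 16s^3 + 106s^2 + 336s + 425 = 0.
No real roots exist; factor into two real quadratics: (s^2 + 8s + 17)(s^2 + 8s + 25) = 0.
Each quadratic gives a conjugate pair via the quadratic formula.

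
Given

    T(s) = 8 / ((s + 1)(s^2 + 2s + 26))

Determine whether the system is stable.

The poles can be read from the denominator factors: s = -1, -1 + 5j, -1 - 5j.
Since all poles lie strictly in the left half-plane, the system is stable.

stable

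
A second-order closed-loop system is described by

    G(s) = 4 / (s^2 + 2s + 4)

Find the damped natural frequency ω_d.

Comparing s^2 + 2s + 4 to s^2 + 2ζωₙs + ωₙ²: ωₙ = 2 rad/s and ζ = 2/(2·2) = 0.5.
ζωₙ = 2/2 = 1, so ω_d = ωₙ√(1−ζ²) = √(ωₙ² − (ζωₙ)²) = √(4 − 1²) = √3 ≈ 1.732 rad/s.

ω_d ≈ 1.732 rad/s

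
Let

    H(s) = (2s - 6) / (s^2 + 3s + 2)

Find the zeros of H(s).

s = 3

Set the numerator to zero: 2s - 6 = 0, i.e. 2·(s - 3) = 0.
So s = 3.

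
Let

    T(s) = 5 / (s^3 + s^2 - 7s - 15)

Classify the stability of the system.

unstable

The denominator s^3 + s^2 - 7s - 15 factors as (s^2 + 4s + 5)(s - 3), giving poles at s = -2 ± j, 3.
Since the pole(s) at s = 3 lie in the right half-plane, the system is unstable.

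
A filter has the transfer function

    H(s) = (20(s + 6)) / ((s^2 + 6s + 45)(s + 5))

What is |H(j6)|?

Substitute s = j6: numerator = 120 + j120, denominator = -171 + j234.
|H(j6)| = |120 + j120| / |-171 + j234| = 169.71 / 289.82 ≈ 0.5856.

|H(j6)| ≈ 0.5856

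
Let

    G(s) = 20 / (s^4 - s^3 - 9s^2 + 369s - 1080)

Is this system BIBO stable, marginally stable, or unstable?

unstable

The denominator s^4 - s^3 - 9s^2 + 369s - 1080 factors as (s^2 - 6s + 45)(s - 3)(s + 8), giving poles at s = 3 + 6j, 3 - 6j, 3, -8.
Since the pole(s) at s = 3 + 6j, 3 - 6j, 3 lie in the right half-plane, the system is unstable.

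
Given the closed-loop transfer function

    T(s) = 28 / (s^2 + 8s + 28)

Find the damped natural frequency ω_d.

Comparing s^2 + 8s + 28 to s^2 + 2ζωₙs + ωₙ²: ωₙ = √28 ≈ 5.292 rad/s and ζ = 8/(2·√28) ≈ 0.7559.
ζωₙ = 8/2 = 4, so ω_d = ωₙ√(1−ζ²) = √(ωₙ² − (ζωₙ)²) = √(28 − 4²) = √12 ≈ 3.464 rad/s.

ω_d ≈ 3.464 rad/s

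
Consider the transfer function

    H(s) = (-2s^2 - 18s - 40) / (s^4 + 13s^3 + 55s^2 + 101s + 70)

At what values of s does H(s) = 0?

s = -5, -4

Set the numerator to zero: -2s^2 - 18s - 40 = 0, i.e. -2·(s^2 + 9s + 20) = 0.
Factoring: (s + 5)(s + 4) = 0.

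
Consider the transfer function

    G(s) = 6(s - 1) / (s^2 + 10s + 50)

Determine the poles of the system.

s = -5 + 5j, -5 - 5j

The poles are the roots of the denominator s^2 + 10s + 50 = 0.
Using the quadratic formula: s = (-10 ± √(-100))/2 = -5 ± 5j.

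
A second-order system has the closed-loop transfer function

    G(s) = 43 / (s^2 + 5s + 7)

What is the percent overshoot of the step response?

Comparing s^2 + 5s + 7 to s^2 + 2ζωₙs + ωₙ²: ωₙ = √7 ≈ 2.646 rad/s and ζ = 5/(2·√7) ≈ 0.9449.
%OS = 100·exp(−πζ/√(1−ζ²)) = 100·exp(−π·0.9449/√(1−0.9449²)) ≈ 0.0115%.

%OS ≈ 0.0115%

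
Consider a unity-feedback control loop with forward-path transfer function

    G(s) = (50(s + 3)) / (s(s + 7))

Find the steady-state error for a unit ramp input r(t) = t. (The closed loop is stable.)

G(s) has one pole at the origin.
This is a Type 1 system. Kv = lim_{s→0} s·G(s) = 150/7.
e_ss = 1/Kv = 1/(150/7) = 7/150 ≈ 0.04667.

e_ss = 0.04667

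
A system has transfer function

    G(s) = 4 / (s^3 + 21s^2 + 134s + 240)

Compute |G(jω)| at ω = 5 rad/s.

Substitute s = j5: numerator = 4, denominator = -285 + j545.
|G(j5)| = |4| / |-285 + j545| = 4 / 615.02 ≈ 0.006504.

|G(j5)| ≈ 0.006504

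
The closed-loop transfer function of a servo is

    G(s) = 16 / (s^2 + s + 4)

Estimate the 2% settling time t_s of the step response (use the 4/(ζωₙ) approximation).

t_s ≈ 8 s

Comparing s^2 + s + 4 to s^2 + 2ζωₙs + ωₙ²: ωₙ = 2 rad/s and ζ = 1/(2·2) = 0.25.
ζωₙ = 1/2 = 0.5, so t_s ≈ 4/(ζωₙ) = 4/0.5 = 8 s.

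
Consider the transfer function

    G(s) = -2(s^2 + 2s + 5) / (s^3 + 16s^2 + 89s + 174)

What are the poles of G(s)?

The poles are the roots of the denominator s^3 + 16s^2 + 89s + 174 = 0.
Trying s = -6: the polynomial evaluates to 0, so (s + 6) is a factor.
Dividing out leaves s^2 + 10s + 29 = 0.
The quadratic formula then gives s = -5 ± 2j.

s = -5 ± 2j, -6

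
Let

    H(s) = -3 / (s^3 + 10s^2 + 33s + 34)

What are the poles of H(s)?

s = -2, -4 ± j

The poles are the roots of the denominator s^3 + 10s^2 + 33s + 34 = 0.
Trying s = -2: the polynomial evaluates to 0, so (s + 2) is a factor.
Dividing out leaves s^2 + 8s + 17 = 0.
The quadratic formula then gives s = -4 ± 1j.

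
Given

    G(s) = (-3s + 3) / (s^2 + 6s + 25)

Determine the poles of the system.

The poles are the roots of the denominator s^2 + 6s + 25 = 0.
Using the quadratic formula: s = (-6 ± √(-64))/2 = -3 ± 4j.

s = -3 + 4j, -3 - 4j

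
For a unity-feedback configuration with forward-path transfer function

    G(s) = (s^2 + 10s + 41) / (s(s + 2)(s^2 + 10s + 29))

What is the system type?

The denominator has 1 factor of s at the origin (free integrator), so this is a Type 1 system.

Type 1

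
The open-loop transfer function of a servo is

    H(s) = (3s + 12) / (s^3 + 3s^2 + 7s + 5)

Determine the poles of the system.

The poles are the roots of the denominator s^3 + 3s^2 + 7s + 5 = 0.
Trying s = -1: the polynomial evaluates to 0, so (s + 1) is a factor.
Dividing out leaves s^2 + 2s + 5 = 0.
The quadratic formula then gives s = -1 ± 2j.

s = -1 + 2j, -1 - 2j, -1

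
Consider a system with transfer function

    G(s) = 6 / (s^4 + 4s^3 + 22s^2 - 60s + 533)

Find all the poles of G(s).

The poles are the roots of the denominator s^4 + 4s^3 + 22s^2 - 60s + 533 = 0.
No real roots exist; factor into two real quadratics: (s^2 + 8s + 41)(s^2 - 4s + 13) = 0.
Each quadratic gives a conjugate pair via the quadratic formula.

s = -4 ± 5j, 2 ± 3j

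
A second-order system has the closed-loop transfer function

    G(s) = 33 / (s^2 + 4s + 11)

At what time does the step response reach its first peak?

Comparing s^2 + 4s + 11 to s^2 + 2ζωₙs + ωₙ²: ωₙ = √11 ≈ 3.317 rad/s and ζ = 4/(2·√11) ≈ 0.6030.
ζωₙ = 4/2 = 2, so ω_d = ωₙ√(1−ζ²) = √(ωₙ² − (ζωₙ)²) = √(11 − 2²) = √7 ≈ 2.646 rad/s.
t_p = π/ω_d = π/2.646 ≈ 1.187 s.

t_p ≈ 1.187 s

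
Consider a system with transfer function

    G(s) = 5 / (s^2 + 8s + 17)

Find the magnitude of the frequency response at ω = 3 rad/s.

Substitute s = j3: numerator = 5, denominator = 8 + j24.
|G(j3)| = |5| / |8 + j24| = 5 / 25.298 ≈ 0.1976.

|G(j3)| ≈ 0.1976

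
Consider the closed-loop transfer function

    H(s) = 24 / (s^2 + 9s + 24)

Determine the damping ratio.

ζ ≈ 0.9186

Compare the denominator to the standard form s^2 + 2ζωₙs + ωₙ².
ωₙ² = 24, so ωₙ = √24 ≈ 4.899 rad/s.
2ζωₙ = 9, so ζ = 9/(2·√24) ≈ 0.9186.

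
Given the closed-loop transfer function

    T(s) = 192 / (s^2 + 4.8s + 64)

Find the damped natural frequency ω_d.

Comparing s^2 + 4.8s + 64 to s^2 + 2ζωₙs + ωₙ²: ωₙ = 8 rad/s and ζ = 4.8/(2·8) = 0.3.
ζωₙ = 4.8/2 = 2.4, so ω_d = ωₙ√(1−ζ²) = √(ωₙ² − (ζωₙ)²) = √(64 − 2.4²) = √58.24 ≈ 7.632 rad/s.

ω_d ≈ 7.632 rad/s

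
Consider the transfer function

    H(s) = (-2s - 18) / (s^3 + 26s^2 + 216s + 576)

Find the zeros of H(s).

s = -9

Set the numerator to zero: -2s - 18 = 0, i.e. -2·(s + 9) = 0.
So s = -9.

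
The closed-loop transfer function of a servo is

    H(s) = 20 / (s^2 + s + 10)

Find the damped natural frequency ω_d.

Comparing s^2 + s + 10 to s^2 + 2ζωₙs + ωₙ²: ωₙ = √10 ≈ 3.162 rad/s and ζ = 1/(2·√10) ≈ 0.1581.
ζωₙ = 1/2 = 0.5, so ω_d = ωₙ√(1−ζ²) = √(ωₙ² − (ζωₙ)²) = √(10 − 0.5²) = √9.75 ≈ 3.122 rad/s.

ω_d ≈ 3.122 rad/s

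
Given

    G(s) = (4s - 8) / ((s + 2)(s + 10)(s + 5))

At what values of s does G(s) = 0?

Set the numerator to zero: 4s - 8 = 0, i.e. 4·(s - 2) = 0.
So s = 2.

s = 2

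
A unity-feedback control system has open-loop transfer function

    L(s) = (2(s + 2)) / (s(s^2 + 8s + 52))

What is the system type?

Type 1

The denominator has 1 factor of s at the origin (free integrator), so this is a Type 1 system.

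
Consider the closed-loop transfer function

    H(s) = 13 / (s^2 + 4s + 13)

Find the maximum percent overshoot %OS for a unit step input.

Comparing s^2 + 4s + 13 to s^2 + 2ζωₙs + ωₙ²: ωₙ = √13 ≈ 3.606 rad/s and ζ = 4/(2·√13) ≈ 0.5547.
%OS = 100·exp(−πζ/√(1−ζ²)) = 100·exp(−π·0.5547/√(1−0.5547²)) ≈ 12.3%.

%OS ≈ 12.3%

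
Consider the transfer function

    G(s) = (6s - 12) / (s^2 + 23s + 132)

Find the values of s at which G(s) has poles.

s = -12, -11

The poles are the roots of the denominator s^2 + 23s + 132 = 0.
Factoring: (s + 12)(s + 11) = 0, so s = -12 and s = -11.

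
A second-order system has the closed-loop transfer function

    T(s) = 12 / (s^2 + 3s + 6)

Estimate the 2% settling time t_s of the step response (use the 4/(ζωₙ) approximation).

Comparing s^2 + 3s + 6 to s^2 + 2ζωₙs + ωₙ²: ωₙ = √6 ≈ 2.449 rad/s and ζ = 3/(2·√6) ≈ 0.6124.
ζωₙ = 3/2 = 1.5, so t_s ≈ 4/(ζωₙ) = 4/1.5 ≈ 2.667 s.

t_s ≈ 2.667 s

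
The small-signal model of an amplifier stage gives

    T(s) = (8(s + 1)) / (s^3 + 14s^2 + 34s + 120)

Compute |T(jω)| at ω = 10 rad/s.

Substitute s = j10: numerator = 8 + j80, denominator = -1280 - j660.
|T(j10)| = |8 + j80| / |-1280 - j660| = 80.399 / 1440.1 ≈ 0.05583.

|T(j10)| ≈ 0.05583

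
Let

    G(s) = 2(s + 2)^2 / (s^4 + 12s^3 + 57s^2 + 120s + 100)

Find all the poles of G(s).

The poles are the roots of the denominator s^4 + 12s^3 + 57s^2 + 120s + 100 = 0.
No real roots exist; factor into two real quadratics: (s^2 + 8s + 20)(s^2 + 4s + 5) = 0.
Each quadratic gives a conjugate pair via the quadratic formula.

s = -4 + 2j, -4 - 2j, -2 + j, -2 - j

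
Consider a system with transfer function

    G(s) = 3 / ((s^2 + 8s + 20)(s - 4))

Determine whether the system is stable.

unstable

The poles can be read from the denominator factors: s = -4 ± 2j, 4.
Since the pole(s) at s = 4 lie in the right half-plane, the system is unstable.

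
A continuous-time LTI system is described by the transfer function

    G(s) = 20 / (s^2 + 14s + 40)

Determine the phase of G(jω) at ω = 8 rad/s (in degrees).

At s = j8: numerator = 20, denominator = -24 + j112.
∠G = ∠num − ∠den = 0° − (102.09°) = -102.1°.

∠G(j8) ≈ -102.1°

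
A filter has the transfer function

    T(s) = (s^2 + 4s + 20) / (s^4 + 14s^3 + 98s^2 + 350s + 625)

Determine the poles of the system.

s = -4 ± 3j, -3 ± 4j

The poles are the roots of the denominator s^4 + 14s^3 + 98s^2 + 350s + 625 = 0.
No real roots exist; factor into two real quadratics: (s^2 + 8s + 25)(s^2 + 6s + 25) = 0.
Each quadratic gives a conjugate pair via the quadratic formula.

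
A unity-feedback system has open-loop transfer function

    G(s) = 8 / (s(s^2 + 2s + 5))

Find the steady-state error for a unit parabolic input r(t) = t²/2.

e_ss = ∞

G(s) has one pole at the origin.
This is a Type 1 system; Ka = lim_{s→0} s^2·G(s) = 0, so the steady-state error for a parabola input is infinite.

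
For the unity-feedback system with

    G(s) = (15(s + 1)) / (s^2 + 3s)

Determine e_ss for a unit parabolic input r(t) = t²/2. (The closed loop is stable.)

e_ss = ∞

G(s) has one pole at the origin.
This is a Type 1 system; Ka = lim_{s→0} s^2·G(s) = 0, so the steady-state error for a parabola input is infinite.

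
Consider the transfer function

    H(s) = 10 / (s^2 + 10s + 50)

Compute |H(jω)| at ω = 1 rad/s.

|H(j1)| ≈ 0.2000

Substitute s = j1: numerator = 10, denominator = 49 + j10.
|H(j1)| = |10| / |49 + j10| = 10 / 50.010 ≈ 0.2000.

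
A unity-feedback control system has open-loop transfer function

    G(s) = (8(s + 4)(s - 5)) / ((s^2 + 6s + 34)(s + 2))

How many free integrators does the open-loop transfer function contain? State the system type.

Type 0

The denominator has no factor of s at the origin — no free integrator — so this is a Type 0 system.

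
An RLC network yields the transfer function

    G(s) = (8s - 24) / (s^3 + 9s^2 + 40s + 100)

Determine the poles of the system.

The poles are the roots of the denominator s^3 + 9s^2 + 40s + 100 = 0.
Trying s = -5: the polynomial evaluates to 0, so (s + 5) is a factor.
Dividing out leaves s^2 + 4s + 20 = 0.
The quadratic formula then gives s = -2 ± 4j.

s = -2 + 4j, -2 - 4j, -5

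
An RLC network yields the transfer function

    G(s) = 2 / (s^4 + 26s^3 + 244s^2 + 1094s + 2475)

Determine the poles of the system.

The poles are the roots of the denominator s^4 + 26s^3 + 244s^2 + 1094s + 2475 = 0.
Trying s = -9: the polynomial evaluates to 0, so (s + 9) is a factor.
Dividing out leaves s^3 + 17s^2 + 91s + 275 = 0.
This factors further as (s^2 + 6s + 25)(s + 11) = 0.

s = -3 ± 4j, -9, -11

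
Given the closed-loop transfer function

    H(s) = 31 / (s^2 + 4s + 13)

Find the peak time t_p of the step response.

Comparing s^2 + 4s + 13 to s^2 + 2ζωₙs + ωₙ²: ωₙ = √13 ≈ 3.606 rad/s and ζ = 4/(2·√13) ≈ 0.5547.
ζωₙ = 4/2 = 2, so ω_d = ωₙ√(1−ζ²) = √(ωₙ² − (ζωₙ)²) = √(13 − 2²) = √9 = 3 rad/s.
t_p = π/ω_d = π/3 ≈ 1.047 s.

t_p ≈ 1.047 s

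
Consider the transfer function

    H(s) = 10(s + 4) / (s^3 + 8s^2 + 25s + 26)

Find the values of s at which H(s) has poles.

The poles are the roots of the denominator s^3 + 8s^2 + 25s + 26 = 0.
Trying s = -2: the polynomial evaluates to 0, so (s + 2) is a factor.
Dividing out leaves s^2 + 6s + 13 = 0.
The quadratic formula then gives s = -3 ± 2j.

s = -3 ± 2j, -2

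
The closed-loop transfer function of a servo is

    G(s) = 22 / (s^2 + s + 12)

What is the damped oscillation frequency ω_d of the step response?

ω_d ≈ 3.428 rad/s

Comparing s^2 + s + 12 to s^2 + 2ζωₙs + ωₙ²: ωₙ = √12 ≈ 3.464 rad/s and ζ = 1/(2·√12) ≈ 0.1443.
ζωₙ = 1/2 = 0.5, so ω_d = ωₙ√(1−ζ²) = √(ωₙ² − (ζωₙ)²) = √(12 − 0.5²) = √11.75 ≈ 3.428 rad/s.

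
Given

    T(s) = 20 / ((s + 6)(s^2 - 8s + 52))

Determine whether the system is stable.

The poles can be read from the denominator factors: s = -6, 4 ± 6j.
Since the pole(s) at s = 4 + 6j, 4 - 6j lie in the right half-plane, the system is unstable.

unstable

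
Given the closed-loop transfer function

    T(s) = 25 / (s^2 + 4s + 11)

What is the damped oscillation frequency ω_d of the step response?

ω_d ≈ 2.646 rad/s

Comparing s^2 + 4s + 11 to s^2 + 2ζωₙs + ωₙ²: ωₙ = √11 ≈ 3.317 rad/s and ζ = 4/(2·√11) ≈ 0.6030.
ζωₙ = 4/2 = 2, so ω_d = ωₙ√(1−ζ²) = √(ωₙ² − (ζωₙ)²) = √(11 − 2²) = √7 ≈ 2.646 rad/s.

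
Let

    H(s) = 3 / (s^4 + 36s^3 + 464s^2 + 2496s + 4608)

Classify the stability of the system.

The denominator s^4 + 36s^3 + 464s^2 + 2496s + 4608 factors as (s + 12)^2(s + 4)(s + 8), giving poles at s = -12, -12, -4, -8.
Since all poles lie strictly in the left half-plane, the system is stable.

stable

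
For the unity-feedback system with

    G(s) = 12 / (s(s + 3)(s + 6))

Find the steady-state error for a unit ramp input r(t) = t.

G(s) has one pole at the origin.
This is a Type 1 system. Kv = lim_{s→0} s·G(s) = 12/18 = 2/3.
e_ss = 1/Kv = 1/(2/3) = 3/2 ≈ 1.500.

e_ss = 1.500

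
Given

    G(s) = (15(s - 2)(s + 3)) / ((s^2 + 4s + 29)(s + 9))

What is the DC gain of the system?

G(0) = -10/29 ≈ -0.3448

At s = 0 each factor (s + a) contributes a and each (s^2 + bs + c) contributes c.
G(0) = 15·(-2) · (3) / ((29) · (9)) = -90/261 = -10/29.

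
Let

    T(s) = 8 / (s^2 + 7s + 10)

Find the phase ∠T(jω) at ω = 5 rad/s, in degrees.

∠T(j5) ≈ -113.2°

At s = j5: numerator = 8, denominator = -15 + j35.
∠T = ∠num − ∠den = 0° − (113.20°) = -113.2°.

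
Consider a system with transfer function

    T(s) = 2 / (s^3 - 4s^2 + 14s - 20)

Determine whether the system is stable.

The denominator s^3 - 4s^2 + 14s - 20 factors as (s - 2)(s^2 - 2s + 10), giving poles at s = 2, 1 ± 3j.
Since the pole(s) at s = 2, 1 ± 3j lie in the right half-plane, the system is unstable.

unstable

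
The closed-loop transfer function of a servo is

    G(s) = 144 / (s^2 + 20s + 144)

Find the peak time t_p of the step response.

Comparing s^2 + 20s + 144 to s^2 + 2ζωₙs + ωₙ²: ωₙ = 12 rad/s and ζ = 20/(2·12) ≈ 0.8333.
ζωₙ = 20/2 = 10, so ω_d = ωₙ√(1−ζ²) = √(ωₙ² − (ζωₙ)²) = √(144 − 10²) = √44 ≈ 6.633 rad/s.
t_p = π/ω_d = π/6.633 ≈ 0.4736 s.

t_p ≈ 0.4736 s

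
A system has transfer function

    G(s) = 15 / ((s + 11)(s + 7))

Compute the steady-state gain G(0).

G(0) = 15/77 ≈ 0.1948

At s = 0 each factor (s + a) contributes a and each (s^2 + bs + c) contributes c.
G(0) = 15·1 / ((11) · (7)) = 15/77 = 15/77.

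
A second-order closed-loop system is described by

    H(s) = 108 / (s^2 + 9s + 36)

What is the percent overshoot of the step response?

%OS ≈ 2.84%

Comparing s^2 + 9s + 36 to s^2 + 2ζωₙs + ωₙ²: ωₙ = 6 rad/s and ζ = 9/(2·6) = 0.75.
%OS = 100·exp(−πζ/√(1−ζ²)) = 100·exp(−π·0.75/√(1−0.75²)) ≈ 2.84%.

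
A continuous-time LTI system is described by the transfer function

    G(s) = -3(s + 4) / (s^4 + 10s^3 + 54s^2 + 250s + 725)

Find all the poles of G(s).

s = 5j, -5j, -5 + 2j, -5 - 2j

The poles are the roots of the denominator s^4 + 10s^3 + 54s^2 + 250s + 725 = 0.
No real roots exist; factor into two real quadratics: (s^2 + 25)(s^2 + 10s + 29) = 0.
Each quadratic gives a conjugate pair via the quadratic formula.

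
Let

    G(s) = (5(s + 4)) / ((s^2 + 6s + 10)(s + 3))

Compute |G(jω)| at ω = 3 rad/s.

|G(j3)| ≈ 0.3269

Substitute s = j3: numerator = 20 + j15, denominator = -51 + j57.
|G(j3)| = |20 + j15| / |-51 + j57| = 25 / 76.485 ≈ 0.3269.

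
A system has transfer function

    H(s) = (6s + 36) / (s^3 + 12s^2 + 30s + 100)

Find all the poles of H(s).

The poles are the roots of the denominator s^3 + 12s^2 + 30s + 100 = 0.
Trying s = -10: the polynomial evaluates to 0, so (s + 10) is a factor.
Dividing out leaves s^2 + 2s + 10 = 0.
The quadratic formula then gives s = -1 ± 3j.

s = -1 + 3j, -1 - 3j, -10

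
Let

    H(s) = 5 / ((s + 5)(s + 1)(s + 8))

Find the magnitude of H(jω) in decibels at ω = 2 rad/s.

|H(j2)|_dB ≈ -26.0 dB

Substitute s = j2: numerator = 5, denominator = -16 + j98.
|H(j2)| = |5| / |-16 + j98| = 5 / 99.298 ≈ 0.05035.
In decibels: 20·log₁₀(0.05035) ≈ -26.0 dB.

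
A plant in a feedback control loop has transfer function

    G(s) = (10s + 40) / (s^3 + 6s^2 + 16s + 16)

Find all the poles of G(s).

s = -2 ± 2j, -2

The poles are the roots of the denominator s^3 + 6s^2 + 16s + 16 = 0.
Trying s = -2: the polynomial evaluates to 0, so (s + 2) is a factor.
Dividing out leaves s^2 + 4s + 8 = 0.
The quadratic formula then gives s = -2 ± 2j.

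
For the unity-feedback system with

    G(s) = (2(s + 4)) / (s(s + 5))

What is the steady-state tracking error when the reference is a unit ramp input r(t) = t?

G(s) has one pole at the origin.
This is a Type 1 system. Kv = lim_{s→0} s·G(s) = 8/5.
e_ss = 1/Kv = 1/(8/5) = 5/8 ≈ 0.6250.

e_ss = 0.6250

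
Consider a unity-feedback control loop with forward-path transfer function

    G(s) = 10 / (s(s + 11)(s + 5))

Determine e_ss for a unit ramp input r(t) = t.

G(s) has one pole at the origin.
This is a Type 1 system. Kv = lim_{s→0} s·G(s) = 10/55 = 2/11.
e_ss = 1/Kv = 1/(2/11) = 11/2 ≈ 5.500.

e_ss = 5.500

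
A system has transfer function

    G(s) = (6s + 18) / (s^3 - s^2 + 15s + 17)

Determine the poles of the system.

The poles are the roots of the denominator s^3 - s^2 + 15s + 17 = 0.
Trying s = -1: the polynomial evaluates to 0, so (s + 1) is a factor.
Dividing out leaves s^2 - 2s + 17 = 0.
The quadratic formula then gives s = 1 ± 4j.

s = 1 ± 4j, -1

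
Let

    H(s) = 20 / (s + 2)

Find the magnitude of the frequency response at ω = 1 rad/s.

Substitute s = j1: numerator = 20, denominator = 2 + j1.
|H(j1)| = |20| / |2 + j1| = 20 / 2.2361 ≈ 8.944.

|H(j1)| ≈ 8.944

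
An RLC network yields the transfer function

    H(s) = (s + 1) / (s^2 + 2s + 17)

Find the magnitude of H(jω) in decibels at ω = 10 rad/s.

Substitute s = j10: numerator = 1 + j10, denominator = -83 + j20.
|H(j10)| = |1 + j10| / |-83 + j20| = 10.050 / 85.376 ≈ 0.1177.
In decibels: 20·log₁₀(0.1177) ≈ -18.6 dB.

|H(j10)|_dB ≈ -18.6 dB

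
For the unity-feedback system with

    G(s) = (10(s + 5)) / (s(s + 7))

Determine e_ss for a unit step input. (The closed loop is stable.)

e_ss = 0

G(s) has one pole at the origin.
This is a Type 1 system; for a step input the steady-state error is zero.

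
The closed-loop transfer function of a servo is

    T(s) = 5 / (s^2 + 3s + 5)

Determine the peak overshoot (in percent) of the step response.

Comparing s^2 + 3s + 5 to s^2 + 2ζωₙs + ωₙ²: ωₙ = √5 ≈ 2.236 rad/s and ζ = 3/(2·√5) ≈ 0.6708.
%OS = 100·exp(−πζ/√(1−ζ²)) = 100·exp(−π·0.6708/√(1−0.6708²)) ≈ 5.83%.

%OS ≈ 5.83%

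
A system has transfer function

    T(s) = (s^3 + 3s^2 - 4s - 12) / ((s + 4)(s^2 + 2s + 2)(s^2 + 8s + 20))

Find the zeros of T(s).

s = 2, -2, -3

Set the numerator to zero: s^3 + 3s^2 - 4s - 12 = 0.
Factoring: (s - 2)(s + 2)(s + 3) = 0.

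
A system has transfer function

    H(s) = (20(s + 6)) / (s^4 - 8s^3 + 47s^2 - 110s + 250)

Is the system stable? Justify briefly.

The denominator s^4 - 8s^3 + 47s^2 - 110s + 250 factors as (s^2 - 2s + 10)(s^2 - 6s + 25), giving poles at s = 1 + 3j, 1 - 3j, 3 + 4j, 3 - 4j.
Since the pole(s) at s = 1 ± 3j, 3 ± 4j lie in the right half-plane, the system is unstable.

unstable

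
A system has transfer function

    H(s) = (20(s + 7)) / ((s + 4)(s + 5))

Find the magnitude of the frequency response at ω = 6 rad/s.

|H(j6)| ≈ 3.274

Substitute s = j6: numerator = 140 + j120, denominator = -16 + j54.
|H(j6)| = |140 + j120| / |-16 + j54| = 184.39 / 56.321 ≈ 3.274.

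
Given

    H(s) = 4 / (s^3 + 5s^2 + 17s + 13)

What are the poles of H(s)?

s = -2 ± 3j, -1

The poles are the roots of the denominator s^3 + 5s^2 + 17s + 13 = 0.
Trying s = -1: the polynomial evaluates to 0, so (s + 1) is a factor.
Dividing out leaves s^2 + 4s + 13 = 0.
The quadratic formula then gives s = -2 ± 3j.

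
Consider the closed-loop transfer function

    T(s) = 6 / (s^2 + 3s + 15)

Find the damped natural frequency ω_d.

Comparing s^2 + 3s + 15 to s^2 + 2ζωₙs + ωₙ²: ωₙ = √15 ≈ 3.873 rad/s and ζ = 3/(2·√15) ≈ 0.3873.
ζωₙ = 3/2 = 1.5, so ω_d = ωₙ√(1−ζ²) = √(ωₙ² − (ζωₙ)²) = √(15 − 1.5²) = √12.75 ≈ 3.571 rad/s.

ω_d ≈ 3.571 rad/s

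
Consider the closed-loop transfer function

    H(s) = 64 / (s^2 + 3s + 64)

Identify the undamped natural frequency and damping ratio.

Compare the denominator to the standard form s^2 + 2ζωₙs + ωₙ².
ωₙ² = 64, so ωₙ = 8 rad/s.
2ζωₙ = 3, so ζ = 3/(2·8) = 0.1875.
With ζ = 0.1875 the response is underdamped.

ωₙ = 8 rad/s, ζ = 0.1875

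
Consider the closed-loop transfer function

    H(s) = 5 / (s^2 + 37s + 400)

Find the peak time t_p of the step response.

Comparing s^2 + 37s + 400 to s^2 + 2ζωₙs + ωₙ²: ωₙ = 20 rad/s and ζ = 37/(2·20) = 0.925.
ζωₙ = 37/2 = 18.5, so ω_d = ωₙ√(1−ζ²) = √(ωₙ² − (ζωₙ)²) = √(400 − 18.5²) = √57.75 ≈ 7.599 rad/s.
t_p = π/ω_d = π/7.599 ≈ 0.4134 s.

t_p ≈ 0.4134 s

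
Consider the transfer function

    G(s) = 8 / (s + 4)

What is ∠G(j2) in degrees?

At s = j2: numerator = 8, denominator = 4 + j2.
∠G = ∠num − ∠den = 0° − (26.565°) = -26.57°.

∠G(j2) ≈ -26.57°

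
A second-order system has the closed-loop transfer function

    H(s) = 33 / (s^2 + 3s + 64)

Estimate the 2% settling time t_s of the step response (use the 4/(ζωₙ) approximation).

Comparing s^2 + 3s + 64 to s^2 + 2ζωₙs + ωₙ²: ωₙ = 8 rad/s and ζ = 3/(2·8) = 0.1875.
ζωₙ = 3/2 = 1.5, so t_s ≈ 4/(ζωₙ) = 4/1.5 ≈ 2.667 s.

t_s ≈ 2.667 s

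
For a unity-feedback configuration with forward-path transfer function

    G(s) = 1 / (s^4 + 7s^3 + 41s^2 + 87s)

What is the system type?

Type 1

Factor s from the denominator: s^4 + 7s^3 + 41s^2 + 87s = s·(s^3 + 7s^2 + 41s + 87).
There is 1 pole at the origin, so the system is Type 1.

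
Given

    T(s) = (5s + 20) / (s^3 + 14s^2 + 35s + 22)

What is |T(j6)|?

Substitute s = j6: numerator = 20 + j30, denominator = -482 - j6.
|T(j6)| = |20 + j30| / |-482 - j6| = 36.056 / 482.04 ≈ 0.07480.

|T(j6)| ≈ 0.07480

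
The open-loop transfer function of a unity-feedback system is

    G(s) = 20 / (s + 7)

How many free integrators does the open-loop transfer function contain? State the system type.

Type 0

The denominator has no factor of s at the origin — no free integrator — so this is a Type 0 system.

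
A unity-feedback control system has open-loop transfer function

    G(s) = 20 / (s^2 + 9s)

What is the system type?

Type 1

Factor s from the denominator: s^2 + 9s = s·(s + 9).
There is 1 pole at the origin, so the system is Type 1.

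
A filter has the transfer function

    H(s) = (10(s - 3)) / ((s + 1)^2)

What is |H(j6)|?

Substitute s = j6: numerator = -30 + j60, denominator = -35 + j12.
|H(j6)| = |-30 + j60| / |-35 + j12| = 67.082 / 37 ≈ 1.813.

|H(j6)| ≈ 1.813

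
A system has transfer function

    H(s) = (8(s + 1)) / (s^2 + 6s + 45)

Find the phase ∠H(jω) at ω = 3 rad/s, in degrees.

At s = j3: numerator = 8 + j24, denominator = 36 + j18.
∠H = ∠num − ∠den = 71.565° − (26.565°) = 45°.

∠H(j3) ≈ 45°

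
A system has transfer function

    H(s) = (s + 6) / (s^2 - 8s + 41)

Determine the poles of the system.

The poles are the roots of the denominator s^2 - 8s + 41 = 0.
Using the quadratic formula: s = (8 ± √(-100))/2 = 4 ± 5j.

s = 4 ± 5j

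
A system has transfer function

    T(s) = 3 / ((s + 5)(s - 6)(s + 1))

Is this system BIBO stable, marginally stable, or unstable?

The poles can be read from the denominator factors: s = -5, 6, -1.
Since the pole(s) at s = 6 lie in the right half-plane, the system is unstable.

unstable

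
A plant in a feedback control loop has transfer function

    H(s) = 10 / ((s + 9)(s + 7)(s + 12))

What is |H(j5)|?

|H(j5)| ≈ 0.008685

Substitute s = j5: numerator = 10, denominator = 56 + j1150.
|H(j5)| = |10| / |56 + j1150| = 10 / 1151.4 ≈ 0.008685.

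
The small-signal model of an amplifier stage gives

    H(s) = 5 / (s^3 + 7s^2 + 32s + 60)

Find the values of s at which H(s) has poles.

The poles are the roots of the denominator s^3 + 7s^2 + 32s + 60 = 0.
Trying s = -3: the polynomial evaluates to 0, so (s + 3) is a factor.
Dividing out leaves s^2 + 4s + 20 = 0.
The quadratic formula then gives s = -2 ± 4j.

s = -2 + 4j, -2 - 4j, -3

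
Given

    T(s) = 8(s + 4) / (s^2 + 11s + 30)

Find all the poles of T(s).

s = -6, -5

The poles are the roots of the denominator s^2 + 11s + 30 = 0.
Factoring: (s + 6)(s + 5) = 0, so s = -6 and s = -5.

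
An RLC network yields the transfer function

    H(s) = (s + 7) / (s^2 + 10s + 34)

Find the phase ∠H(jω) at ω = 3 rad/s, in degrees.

At s = j3: numerator = 7 + j3, denominator = 25 + j30.
∠H = ∠num − ∠den = 23.199° − (50.194°) = -27.00°.

∠H(j3) ≈ -27.00°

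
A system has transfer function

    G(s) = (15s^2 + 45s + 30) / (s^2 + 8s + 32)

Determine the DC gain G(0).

Set s = 0: G(0) = (30) / (32) = 15/16.

G(0) = 15/16 ≈ 0.9375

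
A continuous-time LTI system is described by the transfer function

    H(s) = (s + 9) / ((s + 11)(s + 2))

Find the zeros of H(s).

s = -9

Set the numerator to zero: s + 9 = 0.
So s = -9.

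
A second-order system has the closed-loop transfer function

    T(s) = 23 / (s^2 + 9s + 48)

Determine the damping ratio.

Compare the denominator to the standard form s^2 + 2ζωₙs + ωₙ².
ωₙ² = 48, so ωₙ = √48 ≈ 6.928 rad/s.
2ζωₙ = 9, so ζ = 9/(2·√48) ≈ 0.6495.

ζ ≈ 0.6495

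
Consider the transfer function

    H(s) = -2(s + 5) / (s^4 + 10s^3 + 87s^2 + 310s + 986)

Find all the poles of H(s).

The poles are the roots of the denominator s^4 + 10s^3 + 87s^2 + 310s + 986 = 0.
No real roots exist; factor into two real quadratics: (s^2 + 6s + 34)(s^2 + 4s + 29) = 0.
Each quadratic gives a conjugate pair via the quadratic formula.

s = -3 + 5j, -3 - 5j, -2 + 5j, -2 - 5j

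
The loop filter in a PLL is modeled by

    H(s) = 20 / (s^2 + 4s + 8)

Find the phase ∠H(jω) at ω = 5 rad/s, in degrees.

At s = j5: numerator = 20, denominator = -17 + j20.
∠H = ∠num − ∠den = 0° − (130.36°) = -130.4°.

∠H(j5) ≈ -130.4°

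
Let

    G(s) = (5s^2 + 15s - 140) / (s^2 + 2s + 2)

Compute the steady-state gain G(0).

G(0) = -70

Set s = 0: G(0) = (-140) / (2) = -70.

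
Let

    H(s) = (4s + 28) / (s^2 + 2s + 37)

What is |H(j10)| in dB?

|H(j10)|_dB ≈ -2.63 dB

Substitute s = j10: numerator = 28 + j40, denominator = -63 + j20.
|H(j10)| = |28 + j40| / |-63 + j20| = 48.826 / 66.098 ≈ 0.7387.
In decibels: 20·log₁₀(0.7387) ≈ -2.63 dB.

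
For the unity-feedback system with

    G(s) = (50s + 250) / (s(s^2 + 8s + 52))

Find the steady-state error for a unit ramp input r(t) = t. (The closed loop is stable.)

e_ss = 0.2080

G(s) has one pole at the origin.
This is a Type 1 system. Kv = lim_{s→0} s·G(s) = 250/52 = 125/26.
e_ss = 1/Kv = 1/(125/26) = 26/125 ≈ 0.2080.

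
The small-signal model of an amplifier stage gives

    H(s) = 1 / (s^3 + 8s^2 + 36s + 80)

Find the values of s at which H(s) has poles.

s = -2 ± 4j, -4

The poles are the roots of the denominator s^3 + 8s^2 + 36s + 80 = 0.
Trying s = -4: the polynomial evaluates to 0, so (s + 4) is a factor.
Dividing out leaves s^2 + 4s + 20 = 0.
The quadratic formula then gives s = -2 ± 4j.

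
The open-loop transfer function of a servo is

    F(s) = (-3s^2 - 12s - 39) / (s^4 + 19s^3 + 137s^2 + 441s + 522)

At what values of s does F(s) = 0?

s = -2 + 3j, -2 - 3j

Set the numerator to zero: -3s^2 - 12s - 39 = 0, i.e. -3·(s^2 + 4s + 13) = 0.
Factoring: (s^2 + 4s + 13) = 0.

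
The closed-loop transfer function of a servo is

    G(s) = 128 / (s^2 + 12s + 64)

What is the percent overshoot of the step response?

Comparing s^2 + 12s + 64 to s^2 + 2ζωₙs + ωₙ²: ωₙ = 8 rad/s and ζ = 12/(2·8) = 0.75.
%OS = 100·exp(−πζ/√(1−ζ²)) = 100·exp(−π·0.75/√(1−0.75²)) ≈ 2.84%.

%OS ≈ 2.84%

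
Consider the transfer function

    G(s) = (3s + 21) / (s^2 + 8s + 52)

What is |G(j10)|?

|G(j10)| ≈ 0.3925

Substitute s = j10: numerator = 21 + j30, denominator = -48 + j80.
|G(j10)| = |21 + j30| / |-48 + j80| = 36.620 / 93.295 ≈ 0.3925.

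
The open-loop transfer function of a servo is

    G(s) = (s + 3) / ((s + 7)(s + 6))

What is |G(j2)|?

|G(j2)| ≈ 0.07831

Substitute s = j2: numerator = 3 + j2, denominator = 38 + j26.
|G(j2)| = |3 + j2| / |38 + j26| = 3.6056 / 46.043 ≈ 0.07831.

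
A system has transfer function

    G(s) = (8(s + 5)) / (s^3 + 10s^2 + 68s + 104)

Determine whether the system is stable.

stable

The denominator s^3 + 10s^2 + 68s + 104 factors as (s + 2)(s^2 + 8s + 52), giving poles at s = -2, -4 + 6j, -4 - 6j.
Since all poles lie strictly in the left half-plane, the system is stable.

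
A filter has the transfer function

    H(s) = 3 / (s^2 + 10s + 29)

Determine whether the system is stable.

The denominator s^2 + 10s + 29 factors as (s^2 + 10s + 29), giving poles at s = -5 + 2j, -5 - 2j.
Since all poles lie strictly in the left half-plane, the system is stable.

stable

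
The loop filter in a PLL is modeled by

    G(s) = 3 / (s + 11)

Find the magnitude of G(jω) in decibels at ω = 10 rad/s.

Substitute s = j10: numerator = 3, denominator = 11 + j10.
|G(j10)| = |3| / |11 + j10| = 3 / 14.866 ≈ 0.2018.
In decibels: 20·log₁₀(0.2018) ≈ -13.9 dB.

|G(j10)|_dB ≈ -13.9 dB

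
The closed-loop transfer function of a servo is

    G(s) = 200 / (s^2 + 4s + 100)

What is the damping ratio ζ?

Compare the denominator to the standard form s^2 + 2ζωₙs + ωₙ².
ωₙ² = 100, so ωₙ = 10 rad/s.
2ζωₙ = 4, so ζ = 4/(2·10) = 0.2.
With ζ = 0.2 the response is underdamped.

ζ = 0.2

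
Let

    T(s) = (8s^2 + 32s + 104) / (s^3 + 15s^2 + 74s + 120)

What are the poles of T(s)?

The poles are the roots of the denominator s^3 + 15s^2 + 74s + 120 = 0.
Trying s = -6: the polynomial evaluates to 0, so (s + 6) is a factor.
Dividing out leaves s^2 + 9s + 20 = 0.
Factoring the quadratic: (s + 5)(s + 4) = 0.

s = -6, -5, -4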